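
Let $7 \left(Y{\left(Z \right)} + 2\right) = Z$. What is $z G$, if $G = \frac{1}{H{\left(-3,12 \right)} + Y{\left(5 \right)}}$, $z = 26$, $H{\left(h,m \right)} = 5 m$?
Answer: $\frac{182}{411} \approx 0.44282$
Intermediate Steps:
$Y{\left(Z \right)} = -2 + \frac{Z}{7}$
$G = \frac{7}{411}$ ($G = \frac{1}{5 \cdot 12 + \left(-2 + \frac{1}{7} \cdot 5\right)} = \frac{1}{60 + \left(-2 + \frac{5}{7}\right)} = \frac{1}{60 - \frac{9}{7}} = \frac{1}{\frac{411}{7}} = \frac{7}{411} \approx 0.017032$)
$z G = 26 \cdot \frac{7}{411} = \frac{182}{411}$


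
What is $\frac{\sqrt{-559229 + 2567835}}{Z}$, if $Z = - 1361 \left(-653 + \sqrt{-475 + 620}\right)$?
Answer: $\frac{\sqrt{291247870}}{580145304} + \frac{653 \sqrt{2008606}}{580145304} \approx 0.0016246$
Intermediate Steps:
$Z = 888733 - 1361 \sqrt{145}$ ($Z = - 1361 \left(-653 + \sqrt{145}\right) = 888733 - 1361 \sqrt{145} \approx 8.7234 \cdot 10^{5}$)
$\frac{\sqrt{-559229 + 2567835}}{Z} = \frac{\sqrt{-559229 + 2567835}}{888733 - 1361 \sqrt{145}} = \frac{\sqrt{2008606}}{888733 - 1361 \sqrt{145}}$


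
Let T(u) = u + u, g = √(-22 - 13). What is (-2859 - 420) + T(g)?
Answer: -3279 + 2*I*√35 ≈ -3279.0 + 11.832*I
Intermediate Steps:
g = I*√35 (g = √(-35) = I*√35 ≈ 5.9161*I)
T(u) = 2*u
(-2859 - 420) + T(g) = (-2859 - 420) + 2*(I*√35) = -3279 + 2*I*√35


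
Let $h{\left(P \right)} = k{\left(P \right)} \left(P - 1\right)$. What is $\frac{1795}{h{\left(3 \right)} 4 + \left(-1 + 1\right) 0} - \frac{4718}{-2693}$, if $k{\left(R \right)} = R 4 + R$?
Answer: $\frac{1080019}{64632} \approx 16.71$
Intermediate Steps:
$k{\left(R \right)} = 5 R$ ($k{\left(R \right)} = 4 R + R = 5 R$)
$h{\left(P \right)} = 5 P \left(-1 + P\right)$ ($h{\left(P \right)} = 5 P \left(P - 1\right) = 5 P \left(-1 + P\right)$)
$\frac{1795}{h{\left(3 \right)} 4 + \left(-1 + 1\right) 0} - \frac{4718}{-2693} = \frac{1795}{5 \cdot 3 \left(-1 + 3\right) 4 + \left(-1 + 1\right) 0} - \frac{4718}{-2693} = \frac{1795}{5 \cdot 3 \cdot 2 \cdot 4 + 0 \cdot 0} - - \frac{4718}{2693} = \frac{1795}{30 \cdot 4 + 0} + \frac{4718}{2693} = \frac{1795}{120 + 0} + \frac{4718}{2693} = \frac{1795}{120} + \frac{4718}{2693} = 1795 \cdot \frac{1}{120} + \frac{4718}{2693} = \frac{359}{24} + \frac{4718}{2693} = \frac{1080019}{64632}$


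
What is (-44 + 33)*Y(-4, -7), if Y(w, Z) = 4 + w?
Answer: 0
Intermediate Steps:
(-44 + 33)*Y(-4, -7) = (-44 + 33)*(4 - 4) = -11*0 = 0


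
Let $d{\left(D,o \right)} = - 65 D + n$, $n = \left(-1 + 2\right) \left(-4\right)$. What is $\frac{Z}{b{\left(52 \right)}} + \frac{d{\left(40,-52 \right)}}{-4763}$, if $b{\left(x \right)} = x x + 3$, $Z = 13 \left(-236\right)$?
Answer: $- \frac{7563856}{12893441} \approx -0.58664$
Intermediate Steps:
$Z = -3068$
$n = -4$ ($n = 1 \left(-4\right) = -4$)
$d{\left(D,o \right)} = -4 - 65 D$ ($d{\left(D,o \right)} = - 65 D - 4 = -4 - 65 D$)
$b{\left(x \right)} = 3 + x^{2}$ ($b{\left(x \right)} = x^{2} + 3 = 3 + x^{2}$)
$\frac{Z}{b{\left(52 \right)}} + \frac{d{\left(40,-52 \right)}}{-4763} = - \frac{3068}{3 + 52^{2}} + \frac{-4 - 2600}{-4763} = - \frac{3068}{3 + 2704} + \left(-4 - 2600\right) \left(- \frac{1}{4763}\right) = - \frac{3068}{2707} - - \frac{2604}{4763} = \left(-3068\right) \frac{1}{2707} + \frac{2604}{4763} = - \frac{3068}{2707} + \frac{2604}{4763} = - \frac{7563856}{12893441}$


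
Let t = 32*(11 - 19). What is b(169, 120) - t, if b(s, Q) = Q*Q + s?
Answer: 14825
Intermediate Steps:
t = -256 (t = 32*(-8) = -256)
b(s, Q) = s + Q² (b(s, Q) = Q² + s = s + Q²)
b(169, 120) - t = (169 + 120²) - 1*(-256) = (169 + 14400) + 256 = 14569 + 256 = 14825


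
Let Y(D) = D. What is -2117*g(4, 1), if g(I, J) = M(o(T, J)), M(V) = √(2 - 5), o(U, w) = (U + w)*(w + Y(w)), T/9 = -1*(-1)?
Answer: -2117*I*√3 ≈ -3666.8*I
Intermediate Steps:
T = 9 (T = 9*(-1*(-1)) = 9*1 = 9)
o(U, w) = 2*w*(U + w) (o(U, w) = (U + w)*(w + w) = (U + w)*(2*w) = 2*w*(U + w))
M(V) = I*√3 (M(V) = √(-3) = I*√3)
g(I, J) = I*√3
-2117*g(4, 1) = -2117*I*√3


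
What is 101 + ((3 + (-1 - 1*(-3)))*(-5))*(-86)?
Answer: 2251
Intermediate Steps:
101 + ((3 + (-1 - 1*(-3)))*(-5))*(-86) = 101 + ((3 + (-1 + 3))*(-5))*(-86) = 101 + ((3 + 2)*(-5))*(-86) = 101 + (5*(-5))*(-86) = 101 - 25*(-86) = 101 + 2150 = 2251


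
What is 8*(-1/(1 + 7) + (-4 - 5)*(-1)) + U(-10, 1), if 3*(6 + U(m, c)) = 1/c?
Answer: 196/3 ≈ 65.333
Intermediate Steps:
U(m, c) = -6 + 1/(3*c)
8*(-1/(1 + 7) + (-4 - 5)*(-1)) + U(-10, 1) = 8*(-1/(1 + 7) + (-4 - 5)*(-1)) + (-6 + (⅓)/1) = 8*(-1/8 - 9*(-1)) + (-6 + (⅓)*1) = 8*(-1*⅛ + 9) + (-6 + ⅓) = 8*(-⅛ + 9) - 17/3 = 8*(71/8) - 17/3 = 71 - 17/3 = 196/3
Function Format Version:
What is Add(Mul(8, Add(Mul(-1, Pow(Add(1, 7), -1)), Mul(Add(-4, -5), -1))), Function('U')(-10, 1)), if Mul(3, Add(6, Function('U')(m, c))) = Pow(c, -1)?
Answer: Rational(196, 3) ≈ 65.333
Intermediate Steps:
Function('U')(m, c) = Add(-6, Mul(Rational(1, 3), Pow(c, -1)))
Add(Mul(8, Add(Mul(-1, Pow(Add(1, 7), -1)), Mul(Add(-4, -5), -1))), Function('U')(-10, 1)) = Add(Mul(8, Add(Mul(-1, Pow(Add(1, 7), -1)), Mul(Add(-4, -5), -1))), Add(-6, Mul(Rational(1, 3), Pow(1, -1)))) = Add(Mul(8, Add(Mul(-1, Pow(8, -1)), Mul(-9, -1))), Add(-6, Mul(Rational(1, 3), 1))) = Add(Mul(8, Add(Mul(-1, Rational(1, 8)), 9)), Add(-6, Rational(1, 3))) = Add(Mul(8, Add(Rational(-1, 8), 9)), Rational(-17, 3)) = Add(Mul(8, Rational(71, 8)), Rational(-17, 3)) = Add(71, Rational(-17, 3)) = Rational(196, 3)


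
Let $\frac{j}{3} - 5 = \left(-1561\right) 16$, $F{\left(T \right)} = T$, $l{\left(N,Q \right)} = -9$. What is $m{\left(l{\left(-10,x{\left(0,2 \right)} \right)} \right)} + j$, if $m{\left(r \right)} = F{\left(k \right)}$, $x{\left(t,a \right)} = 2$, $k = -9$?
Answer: $-74922$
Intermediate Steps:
$m{\left(r \right)} = -9$
$j = -74913$ ($j = 15 + 3 \left(\left(-1561\right) 16\right) = 15 + 3 \left(-24976\right) = 15 - 74928 = -74913$)
$m{\left(l{\left(-10,x{\left(0,2 \right)} \right)} \right)} + j = -9 - 74913 = -74922$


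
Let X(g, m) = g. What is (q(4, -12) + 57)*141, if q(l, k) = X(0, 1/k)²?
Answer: 8037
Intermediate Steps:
q(l, k) = 0 (q(l, k) = 0² = 0)
(q(4, -12) + 57)*141 = (0 + 57)*141 = 57*141 = 8037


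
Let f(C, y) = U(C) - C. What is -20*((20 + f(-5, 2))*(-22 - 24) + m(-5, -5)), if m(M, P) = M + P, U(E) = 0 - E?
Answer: 27800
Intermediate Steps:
U(E) = -E
f(C, y) = -2*C (f(C, y) = -C - C = -2*C)
-20*((20 + f(-5, 2))*(-22 - 24) + m(-5, -5)) = -20*((20 - 2*(-5))*(-22 - 24) + (-5 - 5)) = -20*((20 + 10)*(-46) - 10) = -20*(30*(-46) - 10) = -20*(-1380 - 10) = -20*(-1390) = -1*(-27800) = 27800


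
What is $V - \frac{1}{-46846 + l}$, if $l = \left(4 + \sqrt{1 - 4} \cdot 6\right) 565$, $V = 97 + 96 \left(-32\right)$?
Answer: $- \frac{334255741723}{112354872} + \frac{565 i \sqrt{3}}{337064616} \approx -2975.0 + 2.9033 \cdot 10^{-6} i$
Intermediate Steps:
$V = -2975$ ($V = 97 - 3072 = -2975$)
$l = 2260 + 3390 i \sqrt{3}$ ($l = \left(4 + \sqrt{-3} \cdot 6\right) 565 = \left(4 + i \sqrt{3} \cdot 6\right) 565 = \left(4 + 6 i \sqrt{3}\right) 565 = 2260 + 3390 i \sqrt{3} \approx 2260.0 + 5871.6 i$)
$V - \frac{1}{-46846 + l} = -2975 - \frac{1}{-46846 + \left(2260 + 3390 i \sqrt{3}\right)} = -2975 - \frac{1}{-44586 + 3390 i \sqrt{3}}$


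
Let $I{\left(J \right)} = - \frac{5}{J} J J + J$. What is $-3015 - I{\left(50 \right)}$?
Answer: $-2815$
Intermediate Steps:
$I{\left(J \right)} = - 4 J$ ($I{\left(J \right)} = - \frac{5}{J} J^{2} + J = - 5 J + J = - 4 J$)
$-3015 - I{\left(50 \right)} = -3015 - \left(-4\right) 50 = -3015 - -200 = -3015 + 200 = -2815$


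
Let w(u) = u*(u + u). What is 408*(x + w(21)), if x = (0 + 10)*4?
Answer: 376176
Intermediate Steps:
w(u) = 2*u² (w(u) = u*(2*u) = 2*u²)
x = 40 (x = 10*4 = 40)
408*(x + w(21)) = 408*(40 + 2*21²) = 408*(40 + 2*441) = 408*(40 + 882) = 408*922 = 376176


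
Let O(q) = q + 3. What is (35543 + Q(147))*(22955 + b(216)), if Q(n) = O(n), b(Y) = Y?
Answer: 827042503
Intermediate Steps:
O(q) = 3 + q
Q(n) = 3 + n
(35543 + Q(147))*(22955 + b(216)) = (35543 + (3 + 147))*(22955 + 216) = (35543 + 150)*23171 = 35693*23171 = 827042503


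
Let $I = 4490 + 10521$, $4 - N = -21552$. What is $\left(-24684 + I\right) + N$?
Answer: $11883$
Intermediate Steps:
$N = 21556$ ($N = 4 - -21552 = 4 + 21552 = 21556$)
$I = 15011$
$\left(-24684 + I\right) + N = \left(-24684 + 15011\right) + 21556 = -9673 + 21556 = 11883$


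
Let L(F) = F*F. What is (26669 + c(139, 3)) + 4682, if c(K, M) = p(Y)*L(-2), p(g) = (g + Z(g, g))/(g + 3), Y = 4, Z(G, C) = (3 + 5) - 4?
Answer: 219489/7 ≈ 31356.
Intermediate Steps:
Z(G, C) = 4 (Z(G, C) = 8 - 4 = 4)
p(g) = (4 + g)/(3 + g) (p(g) = (g + 4)/(g + 3) = (4 + g)/(3 + g))
L(F) = F²
c(K, M) = 32/7 (c(K, M) = ((4 + 4)/(3 + 4))*(-2)² = (8/7)*4 = 32/7)
(26669 + c(139, 3)) + 4682 = (26669 + 32/7) + 4682 = 186715/7 + 4682 = 219489/7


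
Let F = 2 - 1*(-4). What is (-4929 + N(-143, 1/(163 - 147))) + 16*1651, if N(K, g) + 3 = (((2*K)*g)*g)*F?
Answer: 1374547/64 ≈ 21477.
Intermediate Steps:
F = 6 (F = 2 + 4 = 6)
N(K, g) = -3 + 12*K*g**2 (N(K, g) = -3 + (((2*K)*g)*g)*6 = -3 + ((2*K*g)*g)*6 = -3 + (2*K*g**2)*6 = -3 + 12*K*g**2)
(-4929 + N(-143, 1/(163 - 147))) + 16*1651 = (-4929 + (-3 + 12*(-143)*(1/(163 - 147))**2)) + 16*1651 = (-4929 + (-3 + 12*(-143)*(1/16)**2)) + 26416 = (-4929 + (-3 + 12*(-143)*(1/256))) + 26416 = (-4929 + (-3 - 429/64)) + 26416 = (-4929 - 621/64) + 26416 = -316077/64 + 26416 = 1374547/64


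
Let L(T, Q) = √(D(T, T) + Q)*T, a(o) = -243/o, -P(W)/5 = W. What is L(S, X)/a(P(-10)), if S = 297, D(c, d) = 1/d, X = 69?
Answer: -50*√676302/81 ≈ -507.64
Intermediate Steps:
P(W) = -5*W
L(T, Q) = T*√(Q + 1/T) (L(T, Q) = √(1/T + Q)*T = √(Q + 1/T)*T = T*√(Q + 1/T))
L(S, X)/a(P(-10)) = (297*√(69 + 1/297))/((-243/((-5*(-10))))) = (297*√(69 + 1/297))/((-243/50)) = (297*√(20494/297))/((-243*1/50)) = (297*(√676302/99))/(-243/50) = (3*√676302)*(-50/243) = -50*√676302/81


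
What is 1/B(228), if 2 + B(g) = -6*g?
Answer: -1/1370 ≈ -0.00072993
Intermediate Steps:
B(g) = -2 - 6*g
1/B(228) = 1/(-2 - 6*228) = 1/(-2 - 1368) = 1/(-1370) = -1/1370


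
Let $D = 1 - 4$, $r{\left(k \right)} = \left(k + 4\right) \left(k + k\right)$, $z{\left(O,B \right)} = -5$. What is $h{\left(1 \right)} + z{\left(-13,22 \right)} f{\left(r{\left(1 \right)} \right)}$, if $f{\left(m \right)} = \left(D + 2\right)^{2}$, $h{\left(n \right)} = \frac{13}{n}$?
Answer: $8$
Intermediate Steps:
$r{\left(k \right)} = 2 k \left(4 + k\right)$ ($r{\left(k \right)} = \left(4 + k\right) 2 k = 2 k \left(4 + k\right)$)
$D = -3$ ($D = 1 - 4 = -3$)
$f{\left(m \right)} = 1$ ($f{\left(m \right)} = \left(-3 + 2\right)^{2} = \left(-1\right)^{2} = 1$)
$h{\left(1 \right)} + z{\left(-13,22 \right)} f{\left(r{\left(1 \right)} \right)} = \frac{13}{1} - 5 = 13 \cdot 1 - 5 = 13 - 5 = 8$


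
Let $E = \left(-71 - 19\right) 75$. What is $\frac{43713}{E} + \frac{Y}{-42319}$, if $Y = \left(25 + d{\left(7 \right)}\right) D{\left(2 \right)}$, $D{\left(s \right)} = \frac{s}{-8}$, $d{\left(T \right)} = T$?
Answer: $- \frac{68512461}{10579750} \approx -6.4758$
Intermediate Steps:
$E = -6750$ ($E = \left(-90\right) 75 = -6750$)
$D{\left(s \right)} = - \frac{s}{8}$ ($D{\left(s \right)} = s \left(- \frac{1}{8}\right) = - \frac{s}{8}$)
$Y = -8$ ($Y = \left(25 + 7\right) \left(\left(- \frac{1}{8}\right) 2\right) = 32 \left(- \frac{1}{4}\right) = -8$)
$\frac{43713}{E} + \frac{Y}{-42319} = \frac{43713}{-6750} - \frac{8}{-42319} = 43713 \left(- \frac{1}{6750}\right) - - \frac{8}{42319} = - \frac{1619}{250} + \frac{8}{42319} = - \frac{68512461}{10579750}$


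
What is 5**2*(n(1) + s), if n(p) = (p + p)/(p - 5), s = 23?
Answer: 1125/2 ≈ 562.50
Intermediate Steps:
n(p) = 2*p/(-5 + p) (n(p) = (2*p)/(-5 + p) = 2*p/(-5 + p))
5**2*(n(1) + s) = 5**2*(2*1/(-5 + 1) + 23) = 25*(2*1/(-4) + 23) = 25*(2*1*(-1/4) + 23) = 25*(-1/2 + 23) = 25*(45/2) = 1125/2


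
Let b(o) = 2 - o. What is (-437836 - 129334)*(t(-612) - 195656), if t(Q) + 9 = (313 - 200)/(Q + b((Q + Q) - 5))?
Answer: 68693657782740/619 ≈ 1.1098e+11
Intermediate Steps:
t(Q) = -9 + 113/(7 - Q) (t(Q) = -9 + (313 - 200)/(Q + (2 - ((Q + Q) - 5))) = -9 + 113/(Q + (2 - (2*Q - 5))) = -9 + 113/(Q + (2 - (-5 + 2*Q))) = -9 + 113/(Q + (2 + (5 - 2*Q))) = -9 + 113/(Q + (7 - 2*Q)) = -9 + 113/(7 - Q))
(-437836 - 129334)*(t(-612) - 195656) = (-437836 - 129334)*((-50 - 9*(-612))/(-7 - 612) - 195656) = -567170*((-50 + 5508)/(-619) - 195656) = -567170*(-1/619*5458 - 195656) = -567170*(-5458/619 - 195656) = -567170*(-121116522/619) = 68693657782740/619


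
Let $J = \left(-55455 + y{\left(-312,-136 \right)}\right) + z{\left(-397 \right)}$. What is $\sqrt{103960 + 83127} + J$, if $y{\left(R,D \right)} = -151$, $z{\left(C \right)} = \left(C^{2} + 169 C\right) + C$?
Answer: $34513 + \sqrt{187087} \approx 34946.0$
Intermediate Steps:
$z{\left(C \right)} = C^{2} + 170 C$
$J = 34513$ ($J = \left(-55455 - 151\right) - 397 \left(170 - 397\right) = -55606 - -90119 = -55606 + 90119 = 34513$)
$\sqrt{103960 + 83127} + J = \sqrt{103960 + 83127} + 34513 = \sqrt{187087} + 34513 = 34513 + \sqrt{187087}$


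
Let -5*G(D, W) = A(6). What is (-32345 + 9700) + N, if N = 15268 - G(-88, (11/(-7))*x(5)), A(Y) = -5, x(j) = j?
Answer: -7378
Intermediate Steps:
G(D, W) = 1 (G(D, W) = -⅕*(-5) = 1)
N = 15267 (N = 15268 - 1*1 = 15268 - 1 = 15267)
(-32345 + 9700) + N = (-32345 + 9700) + 15267 = -22645 + 15267 = -7378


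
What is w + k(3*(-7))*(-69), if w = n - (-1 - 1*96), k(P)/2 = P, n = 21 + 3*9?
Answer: 3043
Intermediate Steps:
n = 48 (n = 21 + 27 = 48)
k(P) = 2*P
w = 145 (w = 48 - (-1 - 1*96) = 48 - (-1 - 96) = 48 - 1*(-97) = 48 + 97 = 145)
w + k(3*(-7))*(-69) = 145 + (2*(3*(-7)))*(-69) = 145 + (2*(-21))*(-69) = 145 - 42*(-69) = 145 + 2898 = 3043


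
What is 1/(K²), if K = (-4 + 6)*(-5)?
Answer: 1/100 ≈ 0.010000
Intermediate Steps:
K = -10 (K = 2*(-5) = -10)
1/(K²) = 1/((-10)²) = 1/100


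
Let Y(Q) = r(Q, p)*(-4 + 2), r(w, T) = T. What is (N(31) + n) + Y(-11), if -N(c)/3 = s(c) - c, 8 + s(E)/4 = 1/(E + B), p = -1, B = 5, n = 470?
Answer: 1982/3 ≈ 660.67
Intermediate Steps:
s(E) = -32 + 4/(5 + E) (s(E) = -32 + 4/(E + 5) = -32 + 4/(5 + E))
Y(Q) = 2 (Y(Q) = -(-4 + 2) = -1*(-2) = 2)
N(c) = 3*c - 12*(-39 - 8*c)/(5 + c) (N(c) = -3*(4*(-39 - 8*c)/(5 + c) - c) = -3*(-c + 4*(-39 - 8*c)/(5 + c)) = 3*c - 12*(-39 - 8*c)/(5 + c))
(N(31) + n) + Y(-11) = (3*(156 + 31**2 + 37*31)/(5 + 31) + 470) + 2 = (3*(156 + 961 + 1147)/36 + 470) + 2 = (3*(1/36)*2264 + 470) + 2 = (566/3 + 470) + 2 = 1976/3 + 2 = 1982/3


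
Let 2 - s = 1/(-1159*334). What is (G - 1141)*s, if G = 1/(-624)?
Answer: -183742680935/80518048 ≈ -2282.0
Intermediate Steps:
G = -1/624 ≈ -0.0016026
s = 774213/387106 (s = 2 - 1/((-1159)*334) = 2 - (-1)/(1159*334) = 2 - 1*(-1/387106) = 2 + 1/387106 = 774213/387106 ≈ 2.0000)
(G - 1141)*s = (-1/624 - 1141)*(774213/387106) = -711985/624*774213/387106 = -183742680935/80518048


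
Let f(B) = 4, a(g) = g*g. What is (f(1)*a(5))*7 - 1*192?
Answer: 508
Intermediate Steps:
a(g) = g²
(f(1)*a(5))*7 - 1*192 = (4*5²)*7 - 1*192 = (4*25)*7 - 192 = 100*7 - 192 = 700 - 192 = 508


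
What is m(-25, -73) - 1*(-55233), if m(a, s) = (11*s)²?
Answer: 700042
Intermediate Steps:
m(a, s) = 121*s²
m(-25, -73) - 1*(-55233) = 121*(-73)² - 1*(-55233) = 121*5329 + 55233 = 644809 + 55233 = 700042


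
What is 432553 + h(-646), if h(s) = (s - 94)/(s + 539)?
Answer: 46283911/107 ≈ 4.3256e+5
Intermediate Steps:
h(s) = (-94 + s)/(539 + s)
432553 + h(-646) = 432553 + (-94 - 646)/(539 - 646) = 432553 - 740/(-107) = 432553 - 1/107*(-740) = 432553 + 740/107 = 46283911/107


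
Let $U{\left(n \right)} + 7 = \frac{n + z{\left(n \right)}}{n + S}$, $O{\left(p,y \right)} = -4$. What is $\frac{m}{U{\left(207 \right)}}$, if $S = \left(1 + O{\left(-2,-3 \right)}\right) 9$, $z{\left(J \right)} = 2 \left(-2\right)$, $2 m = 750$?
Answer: $- \frac{67500}{1057} \approx -63.86$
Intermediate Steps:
$m = 375$ ($m = \frac{1}{2} \cdot 750 = 375$)
$z{\left(J \right)} = -4$
$S = -27$ ($S = \left(1 - 4\right) 9 = \left(-3\right) 9 = -27$)
$U{\left(n \right)} = -7 + \frac{-4 + n}{-27 + n}$ ($U{\left(n \right)} = -7 + \frac{n - 4}{n - 27} = -7 + \frac{-4 + n}{-27 + n}$)
$\frac{m}{U{\left(207 \right)}} = \frac{375}{\frac{1}{-27 + 207} \left(185 - 1242\right)} = \frac{375}{\frac{1}{180} \left(185 - 1242\right)} = \frac{375}{\frac{1}{180} \left(-1057\right)} = \frac{375}{- \frac{1057}{180}} = 375 \left(- \frac{180}{1057}\right) = - \frac{67500}{1057}$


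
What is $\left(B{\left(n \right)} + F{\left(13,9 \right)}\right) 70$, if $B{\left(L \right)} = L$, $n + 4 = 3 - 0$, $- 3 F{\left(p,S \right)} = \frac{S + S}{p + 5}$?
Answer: $- \frac{280}{3} \approx -93.333$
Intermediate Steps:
$F{\left(p,S \right)} = - \frac{2 S}{3 \left(5 + p\right)}$ ($F{\left(p,S \right)} = - \frac{\left(S + S\right) \frac{1}{p + 5}}{3} = - \frac{2 S \frac{1}{5 + p}}{3} = - \frac{2 S}{3 \left(5 + p\right)}$)
$n = -1$ ($n = -4 + \left(3 - 0\right) = -4 + \left(3 + 0\right) = -4 + 3 = -1$)
$\left(B{\left(n \right)} + F{\left(13,9 \right)}\right) 70 = \left(-1 - \frac{18}{15 + 3 \cdot 13}\right) 70 = \left(-1 - \frac{18}{15 + 39}\right) 70 = \left(-1 - \frac{18}{54}\right) 70 = \left(-1 - 18 \cdot \frac{1}{54}\right) 70 = \left(-1 - \frac{1}{3}\right) 70 = \left(- \frac{4}{3}\right) 70 = - \frac{280}{3}$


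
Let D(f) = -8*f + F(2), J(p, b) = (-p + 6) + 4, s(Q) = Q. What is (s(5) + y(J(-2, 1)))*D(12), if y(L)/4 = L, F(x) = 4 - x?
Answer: -4982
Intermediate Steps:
J(p, b) = 10 - p (J(p, b) = (6 - p) + 4 = 10 - p)
y(L) = 4*L
D(f) = 2 - 8*f (D(f) = -8*f + (4 - 1*2) = -8*f + (4 - 2) = -8*f + 2 = 2 - 8*f)
(s(5) + y(J(-2, 1)))*D(12) = (5 + 4*(10 - 1*(-2)))*(2 - 8*12) = (5 + 4*(10 + 2))*(2 - 96) = (5 + 4*12)*(-94) = (5 + 48)*(-94) = 53*(-94) = -4982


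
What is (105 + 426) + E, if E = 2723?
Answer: 3254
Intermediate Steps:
(105 + 426) + E = (105 + 426) + 2723 = 531 + 2723 = 3254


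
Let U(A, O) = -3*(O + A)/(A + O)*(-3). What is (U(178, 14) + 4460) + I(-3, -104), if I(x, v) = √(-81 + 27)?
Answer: 4469 + 3*I*√6 ≈ 4469.0 + 7.3485*I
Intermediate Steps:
U(A, O) = 9 (U(A, O) = -3*(A + O)/(A + O)*(-3) = -3*1*(-3) = -3*(-3) = 9)
I(x, v) = 3*I*√6 (I(x, v) = √(-54) = 3*I*√6)
(U(178, 14) + 4460) + I(-3, -104) = (9 + 4460) + 3*I*√6 = 4469 + 3*I*√6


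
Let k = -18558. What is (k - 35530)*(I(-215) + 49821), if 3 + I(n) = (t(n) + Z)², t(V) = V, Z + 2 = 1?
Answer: -5218085712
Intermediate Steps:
Z = -1 (Z = -2 + 1 = -1)
I(n) = -3 + (-1 + n)² (I(n) = -3 + (n - 1)² = -3 + (-1 + n)²)
(k - 35530)*(I(-215) + 49821) = (-18558 - 35530)*((-3 + (-1 - 215)²) + 49821) = -54088*((-3 + (-216)²) + 49821) = -54088*((-3 + 46656) + 49821) = -54088*(46653 + 49821) = -54088*96474 = -5218085712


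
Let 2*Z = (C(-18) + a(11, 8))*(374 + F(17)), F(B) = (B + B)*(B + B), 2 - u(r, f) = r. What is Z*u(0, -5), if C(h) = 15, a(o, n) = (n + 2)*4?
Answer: 84150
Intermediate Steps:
a(o, n) = 8 + 4*n (a(o, n) = (2 + n)*4 = 8 + 4*n)
u(r, f) = 2 - r
F(B) = 4*B**2 (F(B) = (2*B)*(2*B) = 4*B**2)
Z = 42075 (Z = ((15 + (8 + 4*8))*(374 + 4*17**2))/2 = ((15 + (8 + 32))*(374 + 4*289))/2 = ((15 + 40)*(374 + 1156))/2 = (55*1530)/2 = (1/2)*84150 = 42075)
Z*u(0, -5) = 42075*(2 - 1*0) = 42075*(2 + 0) = 42075*2 = 84150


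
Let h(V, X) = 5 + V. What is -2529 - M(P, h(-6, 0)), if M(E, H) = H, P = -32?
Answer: -2528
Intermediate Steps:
-2529 - M(P, h(-6, 0)) = -2529 - (5 - 6) = -2529 - 1*(-1) = -2529 + 1 = -2528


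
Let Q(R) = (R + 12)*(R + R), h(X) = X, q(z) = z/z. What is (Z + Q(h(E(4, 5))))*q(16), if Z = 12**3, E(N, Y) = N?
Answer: 1856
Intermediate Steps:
q(z) = 1
Q(R) = 2*R*(12 + R) (Q(R) = (12 + R)*(2*R) = 2*R*(12 + R))
Z = 1728
(Z + Q(h(E(4, 5))))*q(16) = (1728 + 2*4*(12 + 4))*1 = (1728 + 2*4*16)*1 = (1728 + 128)*1 = 1856*1 = 1856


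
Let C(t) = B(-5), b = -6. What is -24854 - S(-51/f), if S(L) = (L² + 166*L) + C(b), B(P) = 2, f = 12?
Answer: -386697/16 ≈ -24169.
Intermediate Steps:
C(t) = 2
S(L) = 2 + L² + 166*L (S(L) = (L² + 166*L) + 2 = 2 + L² + 166*L)
-24854 - S(-51/f) = -24854 - (2 + (-51/12)² + 166*(-51/12)) = -24854 - (2 + (-51*1/12)² + 166*(-51*1/12)) = -24854 - (2 + (-17/4)² + 166*(-17/4)) = -24854 - (2 + 289/16 - 1411/2) = -24854 - 1*(-10967/16) = -24854 + 10967/16 = -386697/16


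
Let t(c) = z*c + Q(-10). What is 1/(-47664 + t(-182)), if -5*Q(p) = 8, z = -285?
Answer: 5/21022 ≈ 0.00023785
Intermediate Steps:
Q(p) = -8/5 (Q(p) = -1/5*8 = -8/5)
t(c) = -8/5 - 285*c (t(c) = -285*c - 8/5 = -8/5 - 285*c)
1/(-47664 + t(-182)) = 1/(-47664 + (-8/5 - 285*(-182))) = 1/(-47664 + (-8/5 + 51870)) = 1/(-47664 + 259342/5) = 1/(21022/5) = 5/21022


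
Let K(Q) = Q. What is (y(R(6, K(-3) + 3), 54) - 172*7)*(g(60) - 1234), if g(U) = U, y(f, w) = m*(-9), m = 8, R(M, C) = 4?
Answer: 1498024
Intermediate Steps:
y(f, w) = -72 (y(f, w) = 8*(-9) = -72)
(y(R(6, K(-3) + 3), 54) - 172*7)*(g(60) - 1234) = (-72 - 172*7)*(60 - 1234) = (-72 - 1204)*(-1174) = -1276*(-1174) = 1498024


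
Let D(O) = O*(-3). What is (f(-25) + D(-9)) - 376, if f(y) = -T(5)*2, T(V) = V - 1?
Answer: -357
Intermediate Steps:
T(V) = -1 + V
f(y) = -8 (f(y) = -(-1 + 5)*2 = -1*4*2 = -4*2 = -8)
D(O) = -3*O
(f(-25) + D(-9)) - 376 = (-8 - 3*(-9)) - 376 = (-8 + 27) - 376 = 19 - 376 = -357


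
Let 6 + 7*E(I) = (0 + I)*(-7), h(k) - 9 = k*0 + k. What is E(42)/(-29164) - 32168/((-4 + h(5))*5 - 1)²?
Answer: -234511163/17505691 ≈ -13.396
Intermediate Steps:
h(k) = 9 + k (h(k) = 9 + (k*0 + k) = 9 + (0 + k) = 9 + k)
E(I) = -6/7 - I (E(I) = -6/7 + ((0 + I)*(-7))/7 = -6/7 + (I*(-7))/7 = -6/7 + (-7*I)/7 = -6/7 - I)
E(42)/(-29164) - 32168/((-4 + h(5))*5 - 1)² = (-6/7 - 1*42)/(-29164) - 32168/((-4 + (9 + 5))*5 - 1)² = (-6/7 - 42)*(-1/29164) - 32168/((-4 + 14)*5 - 1)² = -300/7*(-1/29164) - 32168/(10*5 - 1)² = 75/51037 - 32168/(50 - 1)² = 75/51037 - 32168/(49²) = 75/51037 - 32168/2401 = -234511163/17505691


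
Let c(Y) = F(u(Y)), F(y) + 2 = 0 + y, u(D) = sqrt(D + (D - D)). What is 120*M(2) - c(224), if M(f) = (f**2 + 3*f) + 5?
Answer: 1802 - 4*sqrt(14) ≈ 1787.0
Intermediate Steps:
M(f) = 5 + f**2 + 3*f
u(D) = sqrt(D) (u(D) = sqrt(D + 0) = sqrt(D))
F(y) = -2 + y (F(y) = -2 + (0 + y) = -2 + y)
c(Y) = -2 + sqrt(Y)
120*M(2) - c(224) = 120*(5 + 2**2 + 3*2) - (-2 + sqrt(224)) = 120*(5 + 4 + 6) - (-2 + 4*sqrt(14)) = 120*15 + (2 - 4*sqrt(14)) = 1800 + (2 - 4*sqrt(14)) = 1802 - 4*sqrt(14)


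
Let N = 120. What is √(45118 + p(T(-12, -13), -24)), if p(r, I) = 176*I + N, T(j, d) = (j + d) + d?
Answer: √41014 ≈ 202.52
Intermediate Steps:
T(j, d) = j + 2*d (T(j, d) = (d + j) + d = j + 2*d)
p(r, I) = 120 + 176*I (p(r, I) = 176*I + 120 = 120 + 176*I)
√(45118 + p(T(-12, -13), -24)) = √(45118 + (120 + 176*(-24))) = √(45118 + (120 - 4224)) = √(45118 - 4104) = √41014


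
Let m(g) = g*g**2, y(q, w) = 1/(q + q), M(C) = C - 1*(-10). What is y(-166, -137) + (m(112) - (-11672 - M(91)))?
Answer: 470344731/332 ≈ 1.4167e+6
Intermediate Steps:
M(C) = 10 + C (M(C) = C + 10 = 10 + C)
y(q, w) = 1/(2*q)
m(g) = g**3
y(-166, -137) + (m(112) - (-11672 - M(91))) = (1/2)/(-166) + (112**3 - (-11672 - (10 + 91))) = (1/2)*(-1/166) + (1404928 - (-11672 - 1*101)) = -1/332 + (1404928 - (-11672 - 101)) = -1/332 + (1404928 - 1*(-11773)) = -1/332 + (1404928 + 11773) = -1/332 + 1416701 = 470344731/332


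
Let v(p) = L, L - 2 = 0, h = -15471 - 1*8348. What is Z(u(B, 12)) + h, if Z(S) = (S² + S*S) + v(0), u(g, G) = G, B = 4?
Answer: -23529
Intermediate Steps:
h = -23819 (h = -15471 - 8348 = -23819)
L = 2 (L = 2 + 0 = 2)
v(p) = 2
Z(S) = 2 + 2*S² (Z(S) = (S² + S*S) + 2 = (S² + S²) + 2 = 2*S² + 2 = 2 + 2*S²)
Z(u(B, 12)) + h = (2 + 2*12²) - 23819 = (2 + 2*144) - 23819 = (2 + 288) - 23819 = 290 - 23819 = -23529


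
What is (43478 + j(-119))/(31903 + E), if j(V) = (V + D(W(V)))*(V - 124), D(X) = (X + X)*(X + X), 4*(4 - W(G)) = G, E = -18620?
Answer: -4139095/53132 ≈ -77.902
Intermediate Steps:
W(G) = 4 - G/4
D(X) = 4*X² (D(X) = (2*X)*(2*X) = 4*X²)
j(V) = (-124 + V)*(V + 4*(4 - V/4)²) (j(V) = (V + 4*(4 - V/4)²)*(V - 124) = (V + 4*(4 - V/4)²)*(-124 + V) = (-124 + V)*(V + 4*(4 - V/4)²))
(43478 + j(-119))/(31903 + E) = (43478 + (-7936 - 38*(-119)² + 932*(-119) + (¼)*(-119)³))/(31903 - 18620) = (43478 + (-7936 - 38*14161 - 110908 + (¼)*(-1685159)))/13283 = (43478 + (-7936 - 538118 - 110908 - 1685159/4))*(1/13283) = (43478 - 4313007/4)*(1/13283) = -4139095/4*1/13283 = -4139095/53132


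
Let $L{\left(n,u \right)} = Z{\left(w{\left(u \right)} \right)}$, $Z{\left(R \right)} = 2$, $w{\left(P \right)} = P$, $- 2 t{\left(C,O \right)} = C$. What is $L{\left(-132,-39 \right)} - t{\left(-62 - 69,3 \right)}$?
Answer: $- \frac{127}{2} \approx -63.5$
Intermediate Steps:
$t{\left(C,O \right)} = - \frac{C}{2}$
$L{\left(n,u \right)} = 2$
$L{\left(-132,-39 \right)} - t{\left(-62 - 69,3 \right)} = 2 - - \frac{-62 - 69}{2} = 2 - \left(- \frac{1}{2}\right) \left(-131\right) = 2 - \frac{131}{2} = - \frac{127}{2}$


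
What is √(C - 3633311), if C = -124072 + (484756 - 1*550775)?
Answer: I*√3823402 ≈ 1955.4*I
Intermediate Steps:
C = -190091 (C = -124072 + (484756 - 550775) = -124072 - 66019 = -190091)
√(C - 3633311) = √(-190091 - 3633311) = √(-3823402) = I*√3823402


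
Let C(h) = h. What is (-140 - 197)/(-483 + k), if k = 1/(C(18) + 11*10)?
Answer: 43136/61823 ≈ 0.69773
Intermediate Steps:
k = 1/128 (k = 1/(18 + 11*10) = 1/(18 + 110) = 1/128 ≈ 0.0078125)
(-140 - 197)/(-483 + k) = (-140 - 197)/(-483 + 1/128) = -337/(-61823/128) = -337*(-128/61823) = 43136/61823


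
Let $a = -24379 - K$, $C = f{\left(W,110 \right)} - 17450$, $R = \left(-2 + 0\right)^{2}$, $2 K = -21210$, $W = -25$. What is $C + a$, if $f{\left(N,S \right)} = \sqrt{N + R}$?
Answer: $-31224 + i \sqrt{21} \approx -31224.0 + 4.5826 i$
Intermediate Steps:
$K = -10605$ ($K = \frac{1}{2} \left(-21210\right) = -10605$)
$R = 4$ ($R = \left(-2\right)^{2} = 4$)
$f{\left(N,S \right)} = \sqrt{4 + N}$ ($f{\left(N,S \right)} = \sqrt{N + 4} = \sqrt{4 + N}$)
$C = -17450 + i \sqrt{21}$ ($C = \sqrt{4 - 25} - 17450 = \sqrt{-21} - 17450 = i \sqrt{21} - 17450 = -17450 + i \sqrt{21} \approx -17450.0 + 4.5826 i$)
$a = -13774$ ($a = -24379 - -10605 = -24379 + 10605 = -13774$)
$C + a = \left(-17450 + i \sqrt{21}\right) - 13774 = -31224 + i \sqrt{21}$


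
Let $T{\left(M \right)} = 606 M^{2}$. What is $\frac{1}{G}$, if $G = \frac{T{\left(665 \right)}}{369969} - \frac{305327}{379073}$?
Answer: $\frac{46748419579}{33824728758229} \approx 0.0013821$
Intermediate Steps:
$G = \frac{33824728758229}{46748419579}$ ($G = \frac{606 \cdot 665^{2}}{369969} - \frac{305327}{379073} = 606 \cdot 442225 \cdot \frac{1}{369969} - \frac{305327}{379073} = 267988350 \cdot \frac{1}{369969} - \frac{305327}{379073} = \frac{89329450}{123323} - \frac{305327}{379073} = \frac{33824728758229}{46748419579} \approx 723.55$)
$\frac{1}{G} = \frac{1}{\frac{33824728758229}{46748419579}} = \frac{46748419579}{33824728758229}$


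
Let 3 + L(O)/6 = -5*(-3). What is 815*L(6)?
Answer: 58680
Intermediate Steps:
L(O) = 72 (L(O) = -18 + 6*(-5*(-3)) = -18 + 6*15 = -18 + 90 = 72)
815*L(6) = 815*72 = 58680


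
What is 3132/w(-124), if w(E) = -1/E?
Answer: 388368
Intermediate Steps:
3132/w(-124) = 3132/((-1/(-124))) = 3132/((-1*(-1/124))) = 3132/(1/124) = 3132*124 = 388368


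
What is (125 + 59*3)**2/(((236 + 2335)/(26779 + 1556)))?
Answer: 861421780/857 ≈ 1.0052e+6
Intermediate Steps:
(125 + 59*3)**2/(((236 + 2335)/(26779 + 1556))) = (125 + 177)**2/((2571/28335)) = 302**2/((2571*(1/28335))) = 91204/(857/9445) = 91204*(9445/857) = 861421780/857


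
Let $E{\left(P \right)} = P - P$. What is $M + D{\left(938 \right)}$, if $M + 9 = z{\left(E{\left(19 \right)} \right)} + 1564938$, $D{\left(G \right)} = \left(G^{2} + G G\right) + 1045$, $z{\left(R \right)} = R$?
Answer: $3325662$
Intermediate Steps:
$E{\left(P \right)} = 0$
$D{\left(G \right)} = 1045 + 2 G^{2}$ ($D{\left(G \right)} = \left(G^{2} + G^{2}\right) + 1045 = 2 G^{2} + 1045 = 1045 + 2 G^{2}$)
$M = 1564929$ ($M = -9 + \left(0 + 1564938\right) = -9 + 1564938 = 1564929$)
$M + D{\left(938 \right)} = 1564929 + \left(1045 + 2 \cdot 938^{2}\right) = 1564929 + \left(1045 + 2 \cdot 879844\right) = 1564929 + \left(1045 + 1759688\right) = 1564929 + 1760733 = 3325662$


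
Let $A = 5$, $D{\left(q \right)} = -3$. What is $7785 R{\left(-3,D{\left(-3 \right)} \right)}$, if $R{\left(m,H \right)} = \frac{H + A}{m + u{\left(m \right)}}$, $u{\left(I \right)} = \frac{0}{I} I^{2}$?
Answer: $-5190$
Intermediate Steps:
$u{\left(I \right)} = 0$ ($u{\left(I \right)} = 0 I^{2} = 0$)
$R{\left(m,H \right)} = \frac{5 + H}{m}$ ($R{\left(m,H \right)} = \frac{H + 5}{m + 0} = \frac{5 + H}{m}$)
$7785 R{\left(-3,D{\left(-3 \right)} \right)} = 7785 \frac{5 - 3}{-3} = 7785 \left(\left(- \frac{1}{3}\right) 2\right) = 7785 \left(- \frac{2}{3}\right) = -5190$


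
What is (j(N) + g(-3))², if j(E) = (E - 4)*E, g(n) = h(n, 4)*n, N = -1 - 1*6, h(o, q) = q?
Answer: 4225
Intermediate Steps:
N = -7 (N = -1 - 6 = -7)
g(n) = 4*n
j(E) = E*(-4 + E) (j(E) = (-4 + E)*E = E*(-4 + E))
(j(N) + g(-3))² = (-7*(-4 - 7) + 4*(-3))² = (-7*(-11) - 12)² = (77 - 12)² = 65² = 4225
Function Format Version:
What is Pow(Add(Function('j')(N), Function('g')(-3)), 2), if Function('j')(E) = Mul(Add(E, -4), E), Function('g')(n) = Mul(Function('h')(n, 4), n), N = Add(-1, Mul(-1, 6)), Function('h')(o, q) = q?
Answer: 4225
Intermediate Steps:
N = -7 (N = Add(-1, -6) = -7)
Function('g')(n) = Mul(4, n)
Function('j')(E) = Mul(E, Add(-4, E)) (Function('j')(E) = Mul(Add(-4, E), E) = Mul(E, Add(-4, E)))
Pow(Add(Function('j')(N), Function('g')(-3)), 2) = Pow(Add(Mul(-7, Add(-4, -7)), Mul(4, -3)), 2) = Pow(Add(Mul(-7, -11), -12), 2) = Pow(Add(77, -12), 2) = Pow(65, 2) = 4225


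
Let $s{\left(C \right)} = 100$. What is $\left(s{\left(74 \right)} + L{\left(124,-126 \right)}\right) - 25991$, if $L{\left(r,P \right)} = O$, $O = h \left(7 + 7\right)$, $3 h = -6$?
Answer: $-25919$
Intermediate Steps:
$h = -2$ ($h = \frac{1}{3} \left(-6\right) = -2$)
$O = -28$ ($O = - 2 \left(7 + 7\right) = \left(-2\right) 14 = -28$)
$L{\left(r,P \right)} = -28$
$\left(s{\left(74 \right)} + L{\left(124,-126 \right)}\right) - 25991 = \left(100 - 28\right) - 25991 = 72 - 25991 = -25919$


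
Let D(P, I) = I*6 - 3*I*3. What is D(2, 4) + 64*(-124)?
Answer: -7948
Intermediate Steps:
D(P, I) = -3*I (D(P, I) = 6*I - 9*I = -3*I)
D(2, 4) + 64*(-124) = -3*4 + 64*(-124) = -12 - 7936 = -7948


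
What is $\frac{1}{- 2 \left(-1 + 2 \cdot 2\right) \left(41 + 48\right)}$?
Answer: $- \frac{1}{534} \approx -0.0018727$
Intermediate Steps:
$\frac{1}{- 2 \left(-1 + 2 \cdot 2\right) \left(41 + 48\right)} = \frac{1}{- 2 \left(-1 + 4\right) 89} = \frac{1}{\left(-2\right) 3 \cdot 89} = \frac{1}{\left(-6\right) 89} = \frac{1}{-534} = - \frac{1}{534}$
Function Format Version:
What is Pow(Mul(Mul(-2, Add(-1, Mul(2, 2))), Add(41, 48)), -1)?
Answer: Rational(-1, 534) ≈ -0.0018727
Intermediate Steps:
Pow(Mul(Mul(-2, Add(-1, Mul(2, 2))), Add(41, 48)), -1) = Pow(Mul(Mul(-2, Add(-1, 4)), 89), -1) = Pow(Mul(Mul(-2, 3), 89), -1) = Pow(Mul(-6, 89), -1) = Pow(-534, -1) = Rational(-1, 534)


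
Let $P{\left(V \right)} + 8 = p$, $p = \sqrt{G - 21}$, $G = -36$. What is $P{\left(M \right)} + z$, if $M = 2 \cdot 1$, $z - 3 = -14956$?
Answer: $-14961 + i \sqrt{57} \approx -14961.0 + 7.5498 i$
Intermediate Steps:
$z = -14953$ ($z = 3 - 14956 = -14953$)
$M = 2$
$p = i \sqrt{57}$ ($p = \sqrt{-36 - 21} = \sqrt{-57} = i \sqrt{57} \approx 7.5498 i$)
$P{\left(V \right)} = -8 + i \sqrt{57}$
$P{\left(M \right)} + z = \left(-8 + i \sqrt{57}\right) - 14953 = -14961 + i \sqrt{57}$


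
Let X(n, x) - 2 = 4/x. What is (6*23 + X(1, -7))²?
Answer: 952576/49 ≈ 19440.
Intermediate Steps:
X(n, x) = 2 + 4/x
(6*23 + X(1, -7))² = (6*23 + (2 + 4/(-7)))² = (138 + (2 + 4*(-⅐)))² = (138 + (2 - 4/7))² = (138 + 10/7)² = (976/7)² = 952576/49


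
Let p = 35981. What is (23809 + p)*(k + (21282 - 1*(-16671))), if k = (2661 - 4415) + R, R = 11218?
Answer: 2835062430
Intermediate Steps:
k = 9464 (k = (2661 - 4415) + 11218 = -1754 + 11218 = 9464)
(23809 + p)*(k + (21282 - 1*(-16671))) = (23809 + 35981)*(9464 + (21282 - 1*(-16671))) = 59790*(9464 + (21282 + 16671)) = 59790*(9464 + 37953) = 59790*47417 = 2835062430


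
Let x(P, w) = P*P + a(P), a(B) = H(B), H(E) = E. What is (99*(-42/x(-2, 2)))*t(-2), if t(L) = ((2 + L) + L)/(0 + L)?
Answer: -2079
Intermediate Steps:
a(B) = B
t(L) = (2 + 2*L)/L
x(P, w) = P + P² (x(P, w) = P*P + P = P² + P = P + P²)
(99*(-42/x(-2, 2)))*t(-2) = (99*(-42*(-1/(2*(1 - 2)))))*(2 + 2/(-2)) = (99*(-42/((-2*(-1)))))*(2 + 2*(-½)) = (99*(-42/2))*(2 - 1) = (99*(-42*½))*1 = (99*(-21))*1 = -2079*1 = -2079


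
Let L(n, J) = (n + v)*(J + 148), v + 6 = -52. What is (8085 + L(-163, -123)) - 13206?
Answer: -10646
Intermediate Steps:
v = -58 (v = -6 - 52 = -58)
L(n, J) = (-58 + n)*(148 + J) (L(n, J) = (n - 58)*(J + 148) = (-58 + n)*(148 + J))
(8085 + L(-163, -123)) - 13206 = (8085 + (-8584 - 58*(-123) + 148*(-163) - 123*(-163))) - 13206 = (8085 + (-8584 + 7134 - 24124 + 20049)) - 13206 = (8085 - 5525) - 13206 = 2560 - 13206 = -10646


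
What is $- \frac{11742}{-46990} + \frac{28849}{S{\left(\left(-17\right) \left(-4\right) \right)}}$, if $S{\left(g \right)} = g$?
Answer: $\frac{39894499}{93980} \approx 424.5$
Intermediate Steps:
$- \frac{11742}{-46990} + \frac{28849}{S{\left(\left(-17\right) \left(-4\right) \right)}} = - \frac{11742}{-46990} + \frac{28849}{\left(-17\right) \left(-4\right)} = \left(-11742\right) \left(- \frac{1}{46990}\right) + \frac{28849}{68} = \frac{5871}{23495} + 28849 \cdot \frac{1}{68} = \frac{5871}{23495} + \frac{1697}{4} = \frac{39894499}{93980}$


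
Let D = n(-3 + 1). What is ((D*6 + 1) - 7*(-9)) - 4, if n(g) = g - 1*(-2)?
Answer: 60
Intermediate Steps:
n(g) = 2 + g (n(g) = g + 2 = 2 + g)
D = 0 (D = 2 + (-3 + 1) = 2 - 2 = 0)
((D*6 + 1) - 7*(-9)) - 4 = ((0*6 + 1) - 7*(-9)) - 4 = ((0 + 1) + 63) - 4 = (1 + 63) - 4 = 64 - 4 = 60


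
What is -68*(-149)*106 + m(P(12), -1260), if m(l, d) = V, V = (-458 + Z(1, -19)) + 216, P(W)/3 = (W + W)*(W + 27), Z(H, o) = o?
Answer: 1073731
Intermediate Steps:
P(W) = 6*W*(27 + W) (P(W) = 3*((W + W)*(W + 27)) = 3*((2*W)*(27 + W)) = 3*(2*W*(27 + W)) = 6*W*(27 + W))
V = -261 (V = (-458 - 19) + 216 = -477 + 216 = -261)
m(l, d) = -261
-68*(-149)*106 + m(P(12), -1260) = -68*(-149)*106 - 261 = 10132*106 - 261 = 1073992 - 261 = 1073731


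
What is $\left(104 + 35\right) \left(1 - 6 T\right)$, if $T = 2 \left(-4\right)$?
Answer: $6811$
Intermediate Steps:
$T = -8$
$\left(104 + 35\right) \left(1 - 6 T\right) = \left(104 + 35\right) \left(1 - -48\right) = 139 \left(1 + 48\right) = 139 \cdot 49 = 6811$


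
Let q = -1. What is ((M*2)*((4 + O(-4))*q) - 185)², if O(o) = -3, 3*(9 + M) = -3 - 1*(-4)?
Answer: 253009/9 ≈ 28112.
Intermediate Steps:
M = -26/3 (M = -9 + (-3 - 1*(-4))/3 = -9 + (-3 + 4)/3 = -9 + (⅓)*1 = -9 + ⅓ = -26/3 ≈ -8.6667)
((M*2)*((4 + O(-4))*q) - 185)² = ((-26/3*2)*((4 - 3)*(-1)) - 185)² = (-52*(-1)/3 - 185)² = (-52/3*(-1) - 185)² = (52/3 - 185)² = (-503/3)² = 253009/9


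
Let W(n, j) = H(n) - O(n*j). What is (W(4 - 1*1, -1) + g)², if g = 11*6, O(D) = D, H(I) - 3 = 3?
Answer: 5625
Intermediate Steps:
H(I) = 6 (H(I) = 3 + 3 = 6)
W(n, j) = 6 - j*n (W(n, j) = 6 - n*j = 6 - j*n)
g = 66
(W(4 - 1*1, -1) + g)² = ((6 - 1*(-1)*(4 - 1*1)) + 66)² = ((6 - 1*(-1)*(4 - 1)) + 66)² = ((6 - 1*(-1)*3) + 66)² = ((6 + 3) + 66)² = (9 + 66)² = 75² = 5625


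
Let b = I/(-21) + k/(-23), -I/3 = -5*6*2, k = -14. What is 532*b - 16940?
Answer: -487052/23 ≈ -21176.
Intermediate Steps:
I = 180 (I = -3*(-5*6)*2 = -(-90)*2 = -3*(-60) = 180)
b = -1282/161 (b = 180/(-21) - 14/(-23) = 180*(-1/21) - 14*(-1/23) = -60/7 + 14/23 = -1282/161 ≈ -7.9627)
532*b - 16940 = 532*(-1282/161) - 16940 = -97432/23 - 16940 = -487052/23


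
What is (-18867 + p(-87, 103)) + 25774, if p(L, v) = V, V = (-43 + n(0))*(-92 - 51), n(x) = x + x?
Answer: 13056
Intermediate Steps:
n(x) = 2*x
V = 6149 (V = (-43 + 2*0)*(-92 - 51) = (-43 + 0)*(-143) = -43*(-143) = 6149)
p(L, v) = 6149
(-18867 + p(-87, 103)) + 25774 = (-18867 + 6149) + 25774 = -12718 + 25774 = 13056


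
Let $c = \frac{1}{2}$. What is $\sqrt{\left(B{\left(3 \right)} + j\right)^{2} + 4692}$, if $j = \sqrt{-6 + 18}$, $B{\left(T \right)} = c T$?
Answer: $\frac{\sqrt{18825 + 24 \sqrt{3}}}{2} \approx 68.678$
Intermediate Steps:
$c = \frac{1}{2} \approx 0.5$
$B{\left(T \right)} = \frac{T}{2}$
$j = 2 \sqrt{3}$ ($j = \sqrt{12} = 2 \sqrt{3} \approx 3.4641$)
$\sqrt{\left(B{\left(3 \right)} + j\right)^{2} + 4692} = \sqrt{\left(\frac{1}{2} \cdot 3 + 2 \sqrt{3}\right)^{2} + 4692} = \sqrt{\left(\frac{3}{2} + 2 \sqrt{3}\right)^{2} + 4692} = \sqrt{4692 + \left(\frac{3}{2} + 2 \sqrt{3}\right)^{2}}$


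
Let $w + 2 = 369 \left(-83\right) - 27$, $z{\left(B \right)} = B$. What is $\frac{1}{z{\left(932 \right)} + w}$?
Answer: $- \frac{1}{29724} \approx -3.3643 \cdot 10^{-5}$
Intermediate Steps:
$w = -30656$ ($w = -2 + \left(369 \left(-83\right) - 27\right) = -2 - 30654 = -30656$)
$\frac{1}{z{\left(932 \right)} + w} = \frac{1}{932 - 30656} = \frac{1}{-29724} = - \frac{1}{29724}$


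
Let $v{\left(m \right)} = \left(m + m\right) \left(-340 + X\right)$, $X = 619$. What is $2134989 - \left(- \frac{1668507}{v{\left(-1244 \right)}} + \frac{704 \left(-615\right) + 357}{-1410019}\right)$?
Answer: $\frac{696551737371490981}{326255836296} \approx 2.135 \cdot 10^{6}$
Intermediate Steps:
$v{\left(m \right)} = 558 m$ ($v{\left(m \right)} = \left(m + m\right) \left(-340 + 619\right) = 2 m 279 = 558 m$)
$2134989 - \left(- \frac{1668507}{v{\left(-1244 \right)}} + \frac{704 \left(-615\right) + 357}{-1410019}\right) = 2134989 - \left(- \frac{1668507}{558 \left(-1244\right)} + \frac{704 \left(-615\right) + 357}{-1410019}\right) = 2134989 - \left(- \frac{1668507}{-694152} + \left(-432960 + 357\right) \left(- \frac{1}{1410019}\right)\right) = 2134989 - \left(\left(-1668507\right) \left(- \frac{1}{694152}\right) - - \frac{432603}{1410019}\right) = 2134989 - \left(\frac{556169}{231384} + \frac{432603}{1410019}\right) = 2134989 - \frac{884306269763}{326255836296} = \frac{696551737371490981}{326255836296}$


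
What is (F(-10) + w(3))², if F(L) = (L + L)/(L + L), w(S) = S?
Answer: 16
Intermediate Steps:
F(L) = 1 (F(L) = (2*L)/((2*L)) = (2*L)*(1/(2*L)) = 1)
(F(-10) + w(3))² = (1 + 3)² = 4² = 16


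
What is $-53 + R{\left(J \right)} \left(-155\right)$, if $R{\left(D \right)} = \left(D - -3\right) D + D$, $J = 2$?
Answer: $-1913$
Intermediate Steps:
$R{\left(D \right)} = D + D \left(3 + D\right)$ ($R{\left(D \right)} = \left(D + 3\right) D + D = \left(3 + D\right) D + D = D \left(3 + D\right) + D = D + D \left(3 + D\right)$)
$-53 + R{\left(J \right)} \left(-155\right) = -53 + 2 \left(4 + 2\right) \left(-155\right) = -53 + 2 \cdot 6 \left(-155\right) = -53 + 12 \left(-155\right) = -53 - 1860 = -1913$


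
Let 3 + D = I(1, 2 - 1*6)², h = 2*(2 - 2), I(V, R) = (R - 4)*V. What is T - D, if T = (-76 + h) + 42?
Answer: -95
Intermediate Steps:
I(V, R) = V*(-4 + R) (I(V, R) = (-4 + R)*V = V*(-4 + R))
h = 0 (h = 2*0 = 0)
T = -34 (T = (-76 + 0) + 42 = -76 + 42 = -34)
D = 61 (D = -3 + (1*(-4 + (2 - 1*6)))² = -3 + (1*(-4 + (2 - 6)))² = -3 + (1*(-4 - 4))² = -3 + (1*(-8))² = -3 + (-8)² = -3 + 64 = 61)
T - D = -34 - 1*61 = -34 - 61 = -95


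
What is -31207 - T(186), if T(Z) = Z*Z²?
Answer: -6466063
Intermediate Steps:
T(Z) = Z³
-31207 - T(186) = -31207 - 1*186³ = -31207 - 1*6434856 = -31207 - 6434856 = -6466063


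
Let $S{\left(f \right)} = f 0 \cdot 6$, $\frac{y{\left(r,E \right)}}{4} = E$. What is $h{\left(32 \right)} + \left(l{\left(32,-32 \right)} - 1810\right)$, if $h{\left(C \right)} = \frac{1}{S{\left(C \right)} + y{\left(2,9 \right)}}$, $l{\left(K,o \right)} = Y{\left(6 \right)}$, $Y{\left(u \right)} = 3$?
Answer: $- \frac{65051}{36} \approx -1807.0$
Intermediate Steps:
$l{\left(K,o \right)} = 3$
$y{\left(r,E \right)} = 4 E$
$S{\left(f \right)} = 0$ ($S{\left(f \right)} = 0 \cdot 6 = 0$)
$h{\left(C \right)} = \frac{1}{36}$ ($h{\left(C \right)} = \frac{1}{0 + 4 \cdot 9} = \frac{1}{0 + 36} = \frac{1}{36}$)
$h{\left(32 \right)} + \left(l{\left(32,-32 \right)} - 1810\right) = \frac{1}{36} + \left(3 - 1810\right) = \frac{1}{36} - 1807 = - \frac{65051}{36}$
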